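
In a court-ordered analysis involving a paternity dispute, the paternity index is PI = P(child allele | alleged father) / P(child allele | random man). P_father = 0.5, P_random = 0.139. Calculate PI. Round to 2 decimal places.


Paternity Index calculation:
PI = P(allele|father) / P(allele|random)
PI = 0.5 / 0.139
PI = 3.60

3.60


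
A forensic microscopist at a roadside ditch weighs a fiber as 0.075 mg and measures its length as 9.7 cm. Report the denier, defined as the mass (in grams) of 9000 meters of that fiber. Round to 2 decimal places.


Denier calculation:
Mass in grams = 0.075 mg / 1000 = 0.000075 g
Length in meters = 9.7 cm / 100 = 0.097 m
Linear density = mass / length = 0.000075 / 0.097 = 0.0007732 g/m
Denier = (g/m) * 9000 = 0.0007732 * 9000 = 6.96

6.96


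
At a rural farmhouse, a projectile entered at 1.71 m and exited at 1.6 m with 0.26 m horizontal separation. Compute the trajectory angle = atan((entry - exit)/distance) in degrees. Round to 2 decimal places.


Bullet trajectory angle:
Height difference = 1.71 - 1.6 = 0.11 m
angle = atan(0.11 / 0.26)
angle = atan(0.423077)
angle = 22.93 degrees

22.93


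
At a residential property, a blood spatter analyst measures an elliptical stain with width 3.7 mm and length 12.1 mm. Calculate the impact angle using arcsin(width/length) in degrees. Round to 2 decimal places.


Blood spatter impact angle calculation:
width / length = 3.7 / 12.1 = 0.305785
angle = arcsin(0.305785)
angle = 17.81 degrees

17.81


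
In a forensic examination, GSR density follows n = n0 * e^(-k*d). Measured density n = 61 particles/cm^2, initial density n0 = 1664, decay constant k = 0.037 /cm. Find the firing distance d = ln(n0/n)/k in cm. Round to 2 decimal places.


GSR distance calculation:
n0/n = 1664 / 61 = 27.278689
ln(n0/n) = 3.306106
d = 3.306106 / 0.037 = 89.35 cm

89.35


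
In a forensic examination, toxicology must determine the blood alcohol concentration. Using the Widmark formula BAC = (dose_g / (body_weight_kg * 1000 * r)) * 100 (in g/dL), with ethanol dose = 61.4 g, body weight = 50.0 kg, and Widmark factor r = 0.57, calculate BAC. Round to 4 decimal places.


Applying the Widmark formula:
BAC = (dose_g / (body_wt * 1000 * r)) * 100
Denominator = 50.0 * 1000 * 0.57 = 28500
BAC = (61.4 / 28500) * 100
BAC = 0.2154 g/dL

0.2154


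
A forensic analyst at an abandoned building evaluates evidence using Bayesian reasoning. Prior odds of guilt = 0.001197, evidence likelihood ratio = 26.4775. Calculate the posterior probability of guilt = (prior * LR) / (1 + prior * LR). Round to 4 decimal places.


Bayesian evidence evaluation:
Posterior odds = prior_odds * LR = 0.001197 * 26.4775 = 0.03169357
Posterior probability = posterior_odds / (1 + posterior_odds)
= 0.03169357 / (1 + 0.03169357)
= 0.03169357 / 1.03169357
= 0.0307

0.0307


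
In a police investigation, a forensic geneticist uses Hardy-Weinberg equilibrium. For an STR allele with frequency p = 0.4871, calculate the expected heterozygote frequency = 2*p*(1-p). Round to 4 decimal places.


Hardy-Weinberg heterozygote frequency:
q = 1 - p = 1 - 0.4871 = 0.5129
2pq = 2 * 0.4871 * 0.5129 = 0.4997

0.4997


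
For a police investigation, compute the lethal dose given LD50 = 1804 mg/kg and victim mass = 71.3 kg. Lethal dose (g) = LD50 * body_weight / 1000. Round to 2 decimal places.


Lethal dose calculation:
Lethal dose = LD50 * body_weight / 1000
= 1804 * 71.3 / 1000
= 128625.2 / 1000
= 128.63 g

128.63


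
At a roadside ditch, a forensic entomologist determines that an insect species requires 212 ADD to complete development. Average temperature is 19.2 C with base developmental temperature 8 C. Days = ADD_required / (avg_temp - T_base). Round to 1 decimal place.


Insect development time:
Effective temperature = avg_temp - T_base = 19.2 - 8 = 11.2 C
Days = ADD / effective_temp = 212 / 11.2 = 18.9 days

18.9


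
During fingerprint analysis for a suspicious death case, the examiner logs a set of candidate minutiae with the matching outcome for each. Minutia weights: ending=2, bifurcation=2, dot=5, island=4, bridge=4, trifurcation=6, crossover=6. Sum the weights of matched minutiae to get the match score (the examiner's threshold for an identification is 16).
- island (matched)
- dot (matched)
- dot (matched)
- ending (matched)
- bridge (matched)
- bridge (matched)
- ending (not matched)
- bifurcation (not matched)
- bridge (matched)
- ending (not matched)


Weighted minutiae match score:
  island: matched, +4 (running total 4)
  dot: matched, +5 (running total 9)
  dot: matched, +5 (running total 14)
  ending: matched, +2 (running total 16)
  bridge: matched, +4 (running total 20)
  bridge: matched, +4 (running total 24)
  ending: not matched, +0
  bifurcation: not matched, +0
  bridge: matched, +4 (running total 28)
  ending: not matched, +0
Total score = 28
Threshold = 16; verdict = identification

28


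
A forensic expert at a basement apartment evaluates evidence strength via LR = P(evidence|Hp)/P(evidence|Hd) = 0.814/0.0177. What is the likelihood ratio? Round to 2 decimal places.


Likelihood ratio calculation:
LR = P(E|Hp) / P(E|Hd)
LR = 0.814 / 0.0177
LR = 45.99

45.99


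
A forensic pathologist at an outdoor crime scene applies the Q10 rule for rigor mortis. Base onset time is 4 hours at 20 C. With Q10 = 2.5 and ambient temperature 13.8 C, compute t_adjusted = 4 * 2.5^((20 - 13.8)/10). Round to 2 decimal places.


Rigor mortis time adjustment:
Exponent = (T_ref - T_actual) / 10 = (20 - 13.8) / 10 = 0.62
Q10 factor = 2.5^0.62 = 1.76491
t_adjusted = 4 * 1.76491 = 7.06 hours

7.06


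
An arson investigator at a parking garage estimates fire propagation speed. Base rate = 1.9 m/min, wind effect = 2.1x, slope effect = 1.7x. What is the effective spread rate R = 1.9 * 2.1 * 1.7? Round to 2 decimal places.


Fire spread rate calculation:
R = R0 * wind_factor * slope_factor
= 1.9 * 2.1 * 1.7
= 3.99 * 1.7
= 6.78 m/min

6.78


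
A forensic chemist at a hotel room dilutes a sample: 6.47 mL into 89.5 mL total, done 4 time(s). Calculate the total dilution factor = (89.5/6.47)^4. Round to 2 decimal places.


Dilution factor calculation:
Single dilution = V_total / V_sample = 89.5 / 6.47 ≈ 13.833076
Number of dilutions = 4
Total DF = (89.5 / 6.47)^4 (full precision, rounded at the end) = 36616.35

36616.35


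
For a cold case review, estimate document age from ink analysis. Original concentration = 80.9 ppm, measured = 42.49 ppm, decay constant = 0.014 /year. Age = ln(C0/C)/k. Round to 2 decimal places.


Document age estimation:
C0/C = 80.9 / 42.49 = 1.903977
ln(C0/C) = 0.643945
t = 0.643945 / 0.014 = 46.00 years

46.00


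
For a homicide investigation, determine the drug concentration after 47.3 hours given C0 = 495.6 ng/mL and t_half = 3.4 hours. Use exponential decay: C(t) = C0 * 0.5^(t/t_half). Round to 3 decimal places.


Drug concentration decay:
Number of half-lives = t / t_half = 47.3 / 3.4 = 13.911765
Decay factor = 0.5^13.911765 = 0.00006488
C(t) = 495.6 * 0.00006488 = 0.032 ng/mL

0.032


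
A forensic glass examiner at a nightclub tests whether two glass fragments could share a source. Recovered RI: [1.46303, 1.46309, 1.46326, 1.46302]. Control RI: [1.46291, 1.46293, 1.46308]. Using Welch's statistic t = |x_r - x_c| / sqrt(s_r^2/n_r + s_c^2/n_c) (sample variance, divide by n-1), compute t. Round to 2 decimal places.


Welch's t-criterion for glass RI comparison:
Recovered mean = sum / n_r = 5.8524 / 4 = 1.4631
Control mean = sum / n_c = 4.38892 / 3 = 1.4629733
Recovered sample variance s_r^2 = 1.23333e-08
Control sample variance s_c^2 = 8.63333e-09
Welch SE (unpooled) = sqrt(s_r^2/n_r + s_c^2/n_c) = sqrt(3.08333e-09 + 2.87778e-09) = sqrt(5.96111e-09) = 7.72082e-05
|mean_r - mean_c| = 0.000126667
t = 0.000126667 / 7.72082e-05 = 1.64

1.64


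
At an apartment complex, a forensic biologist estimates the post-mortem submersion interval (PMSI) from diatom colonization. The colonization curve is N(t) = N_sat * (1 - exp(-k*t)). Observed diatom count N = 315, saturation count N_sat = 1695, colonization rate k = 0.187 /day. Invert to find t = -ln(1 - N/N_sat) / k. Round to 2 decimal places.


PMSI from diatom colonization curve:
N / N_sat = 315 / 1695 = 0.185841
1 - N/N_sat = 0.814159
ln(1 - N/N_sat) = -0.2056
t = -ln(1 - N/N_sat) / k = -(-0.2056) / 0.187 = 1.10 days

1.10


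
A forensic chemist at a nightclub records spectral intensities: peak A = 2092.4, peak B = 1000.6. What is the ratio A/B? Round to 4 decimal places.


Spectral peak ratio:
Peak A = 2092.4 counts
Peak B = 1000.6 counts
Ratio = 2092.4 / 1000.6 = 2.0911

2.0911


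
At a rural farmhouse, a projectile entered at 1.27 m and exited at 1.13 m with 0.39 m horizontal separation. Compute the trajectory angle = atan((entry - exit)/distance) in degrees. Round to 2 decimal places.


Bullet trajectory angle:
Height difference = 1.27 - 1.13 = 0.14 m
angle = atan(0.14 / 0.39)
angle = atan(0.358974)
angle = 19.75 degrees

19.75


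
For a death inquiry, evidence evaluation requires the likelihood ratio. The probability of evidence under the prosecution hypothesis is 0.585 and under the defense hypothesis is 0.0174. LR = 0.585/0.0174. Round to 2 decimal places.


Likelihood ratio calculation:
LR = P(E|Hp) / P(E|Hd)
LR = 0.585 / 0.0174
LR = 33.62

33.62


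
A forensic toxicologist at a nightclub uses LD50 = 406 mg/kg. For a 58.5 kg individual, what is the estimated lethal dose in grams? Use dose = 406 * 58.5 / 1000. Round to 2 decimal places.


Lethal dose calculation:
Lethal dose = LD50 * body_weight / 1000
= 406 * 58.5 / 1000
= 23751 / 1000
= 23.75 g

23.75


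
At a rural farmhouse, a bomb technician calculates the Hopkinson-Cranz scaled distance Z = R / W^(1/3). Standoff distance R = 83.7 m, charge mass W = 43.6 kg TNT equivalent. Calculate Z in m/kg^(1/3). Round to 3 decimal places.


Scaled distance calculation:
W^(1/3) = 43.6^(1/3) = 3.519618
Z = R / W^(1/3) = 83.7 / 3.519618
Z = 23.781 m/kg^(1/3)

23.781


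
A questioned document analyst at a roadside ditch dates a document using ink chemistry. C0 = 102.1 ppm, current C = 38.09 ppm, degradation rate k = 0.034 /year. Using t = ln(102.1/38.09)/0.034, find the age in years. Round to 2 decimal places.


Document age estimation:
C0/C = 102.1 / 38.09 = 2.680494
ln(C0/C) = 0.986001
t = 0.986001 / 0.034 = 29.00 years

29.00


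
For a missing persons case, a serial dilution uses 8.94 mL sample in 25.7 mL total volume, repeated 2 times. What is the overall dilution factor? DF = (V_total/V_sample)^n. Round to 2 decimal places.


Dilution factor calculation:
Single dilution = V_total / V_sample = 25.7 / 8.94 ≈ 2.87472
Number of dilutions = 2
Total DF = (25.7 / 8.94)^2 (full precision, rounded at the end) = 8.26

8.26


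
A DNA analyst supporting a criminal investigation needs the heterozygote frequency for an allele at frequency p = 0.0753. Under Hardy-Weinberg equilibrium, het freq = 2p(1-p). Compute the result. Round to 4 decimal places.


Hardy-Weinberg heterozygote frequency:
q = 1 - p = 1 - 0.0753 = 0.9247
2pq = 2 * 0.0753 * 0.9247 = 0.1393

0.1393


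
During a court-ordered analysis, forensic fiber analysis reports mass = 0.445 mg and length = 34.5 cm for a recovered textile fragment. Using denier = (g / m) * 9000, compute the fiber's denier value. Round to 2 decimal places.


Denier calculation:
Mass in grams = 0.445 mg / 1000 = 0.000445 g
Length in meters = 34.5 cm / 100 = 0.345 m
Linear density = mass / length = 0.000445 / 0.345 = 0.00128986 g/m
Denier = (g/m) * 9000 = 0.00128986 * 9000 = 11.61

11.61


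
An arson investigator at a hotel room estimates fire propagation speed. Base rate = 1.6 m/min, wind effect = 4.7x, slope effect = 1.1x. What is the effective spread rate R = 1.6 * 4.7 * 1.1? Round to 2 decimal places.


Fire spread rate calculation:
R = R0 * wind_factor * slope_factor
= 1.6 * 4.7 * 1.1
= 7.52 * 1.1
= 8.27 m/min

8.27


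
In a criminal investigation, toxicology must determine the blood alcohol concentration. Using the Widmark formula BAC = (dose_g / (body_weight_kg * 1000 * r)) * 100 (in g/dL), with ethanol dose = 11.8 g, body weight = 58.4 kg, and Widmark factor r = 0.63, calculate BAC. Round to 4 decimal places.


Applying the Widmark formula:
BAC = (dose_g / (body_wt * 1000 * r)) * 100
Denominator = 58.4 * 1000 * 0.63 = 36792
BAC = (11.8 / 36792) * 100
BAC = 0.0321 g/dL

0.0321


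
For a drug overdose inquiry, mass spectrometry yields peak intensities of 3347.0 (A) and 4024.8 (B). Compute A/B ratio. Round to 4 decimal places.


Spectral peak ratio:
Peak A = 3347.0 counts
Peak B = 4024.8 counts
Ratio = 3347.0 / 4024.8 = 0.8316

0.8316


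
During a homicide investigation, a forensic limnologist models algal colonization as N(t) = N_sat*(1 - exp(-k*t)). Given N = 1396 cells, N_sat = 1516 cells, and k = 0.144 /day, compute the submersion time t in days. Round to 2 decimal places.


PMSI from diatom colonization curve:
N / N_sat = 1396 / 1516 = 0.920844
1 - N/N_sat = 0.079156
ln(1 - N/N_sat) = -2.536335
t = -ln(1 - N/N_sat) / k = -(-2.536335) / 0.144 = 17.61 days

17.61


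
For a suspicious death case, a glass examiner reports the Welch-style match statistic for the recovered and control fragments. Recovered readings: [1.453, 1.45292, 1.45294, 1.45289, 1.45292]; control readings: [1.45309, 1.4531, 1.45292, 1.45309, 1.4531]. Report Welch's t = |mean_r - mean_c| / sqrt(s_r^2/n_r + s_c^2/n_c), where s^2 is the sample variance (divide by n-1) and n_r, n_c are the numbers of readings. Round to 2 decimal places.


Welch's t-criterion for glass RI comparison:
Recovered mean = sum / n_r = 7.26467 / 5 = 1.452934
Control mean = sum / n_c = 7.2653 / 5 = 1.45306
Recovered sample variance s_r^2 = 1.68e-09
Control sample variance s_c^2 = 6.15e-09
Welch SE (unpooled) = sqrt(s_r^2/n_r + s_c^2/n_c) = sqrt(3.36e-10 + 1.23e-09) = sqrt(1.566e-09) = 3.95727e-05
|mean_r - mean_c| = 0.000126
t = 0.000126 / 3.95727e-05 = 3.18

3.18


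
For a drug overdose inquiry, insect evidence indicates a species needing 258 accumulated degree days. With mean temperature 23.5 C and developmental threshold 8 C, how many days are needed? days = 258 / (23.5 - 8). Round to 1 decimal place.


Insect development time:
Effective temperature = avg_temp - T_base = 23.5 - 8 = 15.5 C
Days = ADD / effective_temp = 258 / 15.5 = 16.6 days

16.6


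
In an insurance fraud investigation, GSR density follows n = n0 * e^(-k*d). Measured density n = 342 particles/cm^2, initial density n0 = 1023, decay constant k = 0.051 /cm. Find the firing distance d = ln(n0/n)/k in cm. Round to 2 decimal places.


GSR distance calculation:
n0/n = 1023 / 342 = 2.991228
ln(n0/n) = 1.095684
d = 1.095684 / 0.051 = 21.48 cm

21.48


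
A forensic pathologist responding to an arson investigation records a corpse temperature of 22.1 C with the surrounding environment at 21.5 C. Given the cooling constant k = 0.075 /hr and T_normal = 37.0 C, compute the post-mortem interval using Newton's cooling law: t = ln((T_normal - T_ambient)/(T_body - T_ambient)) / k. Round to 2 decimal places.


Using Newton's law of cooling:
t = ln((T_normal - T_ambient) / (T_body - T_ambient)) / k
T_normal - T_ambient = 15.5
T_body - T_ambient = 0.6
Ratio = 25.833333
ln(ratio) = 3.251666
t = 3.251666 / 0.075 = 43.36 hours

43.36


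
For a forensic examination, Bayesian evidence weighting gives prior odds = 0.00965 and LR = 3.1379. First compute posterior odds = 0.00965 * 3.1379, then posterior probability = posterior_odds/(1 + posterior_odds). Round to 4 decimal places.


Bayesian evidence evaluation:
Posterior odds = prior_odds * LR = 0.00965 * 3.1379 = 0.03028074
Posterior probability = posterior_odds / (1 + posterior_odds)
= 0.03028074 / (1 + 0.03028074)
= 0.03028074 / 1.03028074
= 0.0294

0.0294


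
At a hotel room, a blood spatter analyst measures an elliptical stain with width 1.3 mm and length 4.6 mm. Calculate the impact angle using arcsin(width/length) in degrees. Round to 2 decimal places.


Blood spatter impact angle calculation:
width / length = 1.3 / 4.6 = 0.282609
angle = arcsin(0.282609)
angle = 16.42 degrees

16.42


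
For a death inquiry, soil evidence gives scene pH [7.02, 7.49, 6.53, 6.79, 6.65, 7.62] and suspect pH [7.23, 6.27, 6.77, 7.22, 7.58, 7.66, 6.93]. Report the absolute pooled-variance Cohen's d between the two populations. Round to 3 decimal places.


Pooled-variance Cohen's d for soil pH comparison:
Scene mean = 42.1 / 6 = 7.016667
Suspect mean = 49.66 / 7 = 7.094286
Scene sample variance s_s^2 = 0.202147
Suspect sample variance s_c^2 = 0.233629
Pooled variance = ((n_s-1)*s_s^2 + (n_c-1)*s_c^2) / (n_s + n_c - 2) = 0.219319
Pooled SD = sqrt(0.219319) = 0.468315
Mean difference = -0.077619
|d| = |-0.077619| / 0.468315 = 0.166

0.166


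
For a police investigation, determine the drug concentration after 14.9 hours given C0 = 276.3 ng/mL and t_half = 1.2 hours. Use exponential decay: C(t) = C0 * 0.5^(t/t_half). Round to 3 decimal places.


Drug concentration decay:
Number of half-lives = t / t_half = 14.9 / 1.2 = 12.416667
Decay factor = 0.5^12.416667 = 0.0001829
C(t) = 276.3 * 0.0001829 = 0.051 ng/mL

0.051


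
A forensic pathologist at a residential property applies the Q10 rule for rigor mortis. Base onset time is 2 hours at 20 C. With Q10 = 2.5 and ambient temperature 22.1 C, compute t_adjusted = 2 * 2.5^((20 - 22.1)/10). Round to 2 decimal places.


Rigor mortis time adjustment:
Exponent = (T_ref - T_actual) / 10 = (20 - 22.1) / 10 = -0.21
Q10 factor = 2.5^-0.21 = 0.82496
t_adjusted = 2 * 0.82496 = 1.65 hours

1.65


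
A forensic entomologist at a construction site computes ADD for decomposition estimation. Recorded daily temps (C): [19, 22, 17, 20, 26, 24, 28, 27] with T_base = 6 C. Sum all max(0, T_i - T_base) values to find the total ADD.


Computing ADD day by day:
Day 1: max(0, 19 - 6) = 13
Day 2: max(0, 22 - 6) = 16
Day 3: max(0, 17 - 6) = 11
Day 4: max(0, 20 - 6) = 14
Day 5: max(0, 26 - 6) = 20
Day 6: max(0, 24 - 6) = 18
Day 7: max(0, 28 - 6) = 22
Day 8: max(0, 27 - 6) = 21
Total ADD = 135

135


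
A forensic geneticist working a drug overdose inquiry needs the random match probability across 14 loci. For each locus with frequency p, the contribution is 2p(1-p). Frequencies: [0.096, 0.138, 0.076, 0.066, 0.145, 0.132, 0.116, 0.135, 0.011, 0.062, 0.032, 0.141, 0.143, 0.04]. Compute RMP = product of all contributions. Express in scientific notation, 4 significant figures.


Computing RMP for 14 loci:
Locus 1: 2 * 0.096 * 0.904 = 0.173568
Locus 2: 2 * 0.138 * 0.862 = 0.237912
Locus 3: 2 * 0.076 * 0.924 = 0.140448
Locus 4: 2 * 0.066 * 0.934 = 0.123288
Locus 5: 2 * 0.145 * 0.855 = 0.24795
Locus 6: 2 * 0.132 * 0.868 = 0.229152
Locus 7: 2 * 0.116 * 0.884 = 0.205088
Locus 8: 2 * 0.135 * 0.865 = 0.23355
Locus 9: 2 * 0.011 * 0.989 = 0.021758
Locus 10: 2 * 0.062 * 0.938 = 0.116312
Locus 11: 2 * 0.032 * 0.968 = 0.061952
Locus 12: 2 * 0.141 * 0.859 = 0.242238
Locus 13: 2 * 0.143 * 0.857 = 0.245102
Locus 14: 2 * 0.04 * 0.96 = 0.0768
RMP = 1.391e-12

1.391e-12


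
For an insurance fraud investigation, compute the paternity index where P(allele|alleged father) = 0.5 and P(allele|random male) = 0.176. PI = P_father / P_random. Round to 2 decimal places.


Paternity Index calculation:
PI = P(allele|father) / P(allele|random)
PI = 0.5 / 0.176
PI = 2.84

2.84


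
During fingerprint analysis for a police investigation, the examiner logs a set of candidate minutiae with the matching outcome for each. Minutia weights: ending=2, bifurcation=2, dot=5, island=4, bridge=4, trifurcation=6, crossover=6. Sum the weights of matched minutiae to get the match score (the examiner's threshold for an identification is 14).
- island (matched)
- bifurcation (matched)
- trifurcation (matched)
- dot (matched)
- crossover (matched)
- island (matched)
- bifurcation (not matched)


Weighted minutiae match score:
  island: matched, +4 (running total 4)
  bifurcation: matched, +2 (running total 6)
  trifurcation: matched, +6 (running total 12)
  dot: matched, +5 (running total 17)
  crossover: matched, +6 (running total 23)
  island: matched, +4 (running total 27)
  bifurcation: not matched, +0
Total score = 27
Threshold = 14; verdict = identification

27


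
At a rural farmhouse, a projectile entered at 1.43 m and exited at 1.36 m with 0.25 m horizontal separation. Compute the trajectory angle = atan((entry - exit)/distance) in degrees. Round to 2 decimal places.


Bullet trajectory angle:
Height difference = 1.43 - 1.36 = 0.07 m
angle = atan(0.07 / 0.25)
angle = atan(0.28)
angle = 15.64 degrees

15.64


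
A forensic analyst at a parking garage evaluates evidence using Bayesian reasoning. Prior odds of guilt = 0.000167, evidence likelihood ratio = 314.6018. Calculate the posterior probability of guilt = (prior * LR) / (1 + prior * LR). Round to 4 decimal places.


Bayesian evidence evaluation:
Posterior odds = prior_odds * LR = 0.000167 * 314.6018 = 0.0525385
Posterior probability = posterior_odds / (1 + posterior_odds)
= 0.0525385 / (1 + 0.0525385)
= 0.0525385 / 1.0525385
= 0.0499

0.0499


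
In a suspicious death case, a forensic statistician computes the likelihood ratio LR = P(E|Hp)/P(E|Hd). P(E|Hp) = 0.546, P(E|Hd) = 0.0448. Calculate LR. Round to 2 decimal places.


Likelihood ratio calculation:
LR = P(E|Hp) / P(E|Hd)
LR = 0.546 / 0.0448
LR = 12.19

12.19


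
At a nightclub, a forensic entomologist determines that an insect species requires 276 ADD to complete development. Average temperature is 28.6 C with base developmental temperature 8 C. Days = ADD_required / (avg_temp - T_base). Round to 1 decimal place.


Insect development time:
Effective temperature = avg_temp - T_base = 28.6 - 8 = 20.6 C
Days = ADD / effective_temp = 276 / 20.6 = 13.4 days

13.4


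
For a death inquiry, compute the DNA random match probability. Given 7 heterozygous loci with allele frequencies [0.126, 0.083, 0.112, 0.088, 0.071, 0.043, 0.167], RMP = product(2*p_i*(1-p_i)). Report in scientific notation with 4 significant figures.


Computing RMP for 7 loci:
Locus 1: 2 * 0.126 * 0.874 = 0.220248
Locus 2: 2 * 0.083 * 0.917 = 0.152222
Locus 3: 2 * 0.112 * 0.888 = 0.198912
Locus 4: 2 * 0.088 * 0.912 = 0.160512
Locus 5: 2 * 0.071 * 0.929 = 0.131918
Locus 6: 2 * 0.043 * 0.957 = 0.082302
Locus 7: 2 * 0.167 * 0.833 = 0.278222
RMP = 3.233e-06

3.233e-06


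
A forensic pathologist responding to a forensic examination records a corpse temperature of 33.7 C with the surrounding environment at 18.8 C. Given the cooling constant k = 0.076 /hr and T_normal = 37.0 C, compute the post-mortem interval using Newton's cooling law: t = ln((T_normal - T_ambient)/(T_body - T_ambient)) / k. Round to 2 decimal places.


Using Newton's law of cooling:
t = ln((T_normal - T_ambient) / (T_body - T_ambient)) / k
T_normal - T_ambient = 18.2
T_body - T_ambient = 14.9
Ratio = 1.221477
ln(ratio) = 0.200061
t = 0.200061 / 0.076 = 2.63 hours

2.63


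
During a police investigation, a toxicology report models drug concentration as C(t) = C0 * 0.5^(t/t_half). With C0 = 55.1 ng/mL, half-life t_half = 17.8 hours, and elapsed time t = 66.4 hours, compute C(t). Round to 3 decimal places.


Drug concentration decay:
Number of half-lives = t / t_half = 66.4 / 17.8 = 3.730337
Decay factor = 0.5^3.730337 = 0.07534539
C(t) = 55.1 * 0.07534539 = 4.152 ng/mL

4.152


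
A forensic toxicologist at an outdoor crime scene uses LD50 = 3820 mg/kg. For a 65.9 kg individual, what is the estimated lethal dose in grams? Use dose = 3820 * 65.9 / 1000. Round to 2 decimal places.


Lethal dose calculation:
Lethal dose = LD50 * body_weight / 1000
= 3820 * 65.9 / 1000
= 251738 / 1000
= 251.74 g

251.74


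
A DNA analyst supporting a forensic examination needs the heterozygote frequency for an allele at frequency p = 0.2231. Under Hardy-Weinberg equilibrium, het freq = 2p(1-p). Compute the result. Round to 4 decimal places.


Hardy-Weinberg heterozygote frequency:
q = 1 - p = 1 - 0.2231 = 0.7769
2pq = 2 * 0.2231 * 0.7769 = 0.3467

0.3467


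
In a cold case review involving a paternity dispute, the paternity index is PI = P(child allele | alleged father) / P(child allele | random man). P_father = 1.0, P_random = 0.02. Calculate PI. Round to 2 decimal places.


Paternity Index calculation:
PI = P(allele|father) / P(allele|random)
PI = 1.0 / 0.02
PI = 50.00

50.00


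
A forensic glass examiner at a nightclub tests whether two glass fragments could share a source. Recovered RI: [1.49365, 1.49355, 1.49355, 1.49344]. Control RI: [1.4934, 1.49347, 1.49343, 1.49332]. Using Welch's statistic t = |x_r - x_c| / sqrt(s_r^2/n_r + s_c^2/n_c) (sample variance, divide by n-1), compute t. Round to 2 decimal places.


Welch's t-criterion for glass RI comparison:
Recovered mean = sum / n_r = 5.97419 / 4 = 1.4935475
Control mean = sum / n_c = 5.97362 / 4 = 1.493405
Recovered sample variance s_r^2 = 7.35833e-09
Control sample variance s_c^2 = 4.03333e-09
Welch SE (unpooled) = sqrt(s_r^2/n_r + s_c^2/n_c) = sqrt(1.83958e-09 + 1.00833e-09) = sqrt(2.84791e-09) = 5.33658e-05
|mean_r - mean_c| = 0.0001425
t = 0.0001425 / 5.33658e-05 = 2.67

2.67


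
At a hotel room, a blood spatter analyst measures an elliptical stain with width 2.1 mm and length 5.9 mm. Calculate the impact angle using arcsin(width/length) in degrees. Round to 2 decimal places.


Blood spatter impact angle calculation:
width / length = 2.1 / 5.9 = 0.355932
angle = arcsin(0.355932)
angle = 20.85 degrees

20.85


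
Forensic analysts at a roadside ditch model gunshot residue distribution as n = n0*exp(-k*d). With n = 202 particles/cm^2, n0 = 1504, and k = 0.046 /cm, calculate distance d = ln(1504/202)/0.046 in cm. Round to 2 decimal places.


GSR distance calculation:
n0/n = 1504 / 202 = 7.445545
ln(n0/n) = 2.007616
d = 2.007616 / 0.046 = 43.64 cm

43.64


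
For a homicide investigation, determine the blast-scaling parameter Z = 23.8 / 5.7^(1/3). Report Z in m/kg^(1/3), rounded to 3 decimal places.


Scaled distance calculation:
W^(1/3) = 5.7^(1/3) = 1.786316
Z = R / W^(1/3) = 23.8 / 1.786316
Z = 13.324 m/kg^(1/3)

13.324


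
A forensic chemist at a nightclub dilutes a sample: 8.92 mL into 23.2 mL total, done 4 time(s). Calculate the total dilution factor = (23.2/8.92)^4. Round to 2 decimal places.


Dilution factor calculation:
Single dilution = V_total / V_sample = 23.2 / 8.92 ≈ 2.600897
Number of dilutions = 4
Total DF = (23.2 / 8.92)^4 (full precision, rounded at the end) = 45.76

45.76


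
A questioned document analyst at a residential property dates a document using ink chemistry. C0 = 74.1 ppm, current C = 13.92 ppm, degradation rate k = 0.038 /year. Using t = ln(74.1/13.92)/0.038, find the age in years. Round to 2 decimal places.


Document age estimation:
C0/C = 74.1 / 13.92 = 5.323276
ln(C0/C) = 1.672089
t = 1.672089 / 0.038 = 44.00 years

44.00


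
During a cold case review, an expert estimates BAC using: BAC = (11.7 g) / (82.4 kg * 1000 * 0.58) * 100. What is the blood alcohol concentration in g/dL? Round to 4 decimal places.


Applying the Widmark formula:
BAC = (dose_g / (body_wt * 1000 * r)) * 100
Denominator = 82.4 * 1000 * 0.58 = 47792
BAC = (11.7 / 47792) * 100
BAC = 0.0245 g/dL

0.0245


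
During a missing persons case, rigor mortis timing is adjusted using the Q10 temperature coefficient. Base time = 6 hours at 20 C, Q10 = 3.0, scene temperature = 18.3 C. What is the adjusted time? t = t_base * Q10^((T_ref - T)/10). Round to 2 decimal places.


Rigor mortis time adjustment:
Exponent = (T_ref - T_actual) / 10 = (20 - 18.3) / 10 = 0.17
Q10 factor = 3.0^0.17 = 1.20534
t_adjusted = 6 * 1.20534 = 7.23 hours

7.23


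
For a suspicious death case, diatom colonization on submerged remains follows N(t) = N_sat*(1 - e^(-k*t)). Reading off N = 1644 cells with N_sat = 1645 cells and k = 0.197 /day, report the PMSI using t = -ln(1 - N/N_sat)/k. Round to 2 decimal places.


PMSI from diatom colonization curve:
N / N_sat = 1644 / 1645 = 0.999392
1 - N/N_sat = 0.000608
ln(1 - N/N_sat) = -7.405336
t = -ln(1 - N/N_sat) / k = -(-7.405336) / 0.197 = 37.59 days

37.59


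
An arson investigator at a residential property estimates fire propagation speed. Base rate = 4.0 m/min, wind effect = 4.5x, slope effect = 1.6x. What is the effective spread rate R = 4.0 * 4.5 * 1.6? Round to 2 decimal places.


Fire spread rate calculation:
R = R0 * wind_factor * slope_factor
= 4.0 * 4.5 * 1.6
= 18 * 1.6
= 28.80 m/min

28.80


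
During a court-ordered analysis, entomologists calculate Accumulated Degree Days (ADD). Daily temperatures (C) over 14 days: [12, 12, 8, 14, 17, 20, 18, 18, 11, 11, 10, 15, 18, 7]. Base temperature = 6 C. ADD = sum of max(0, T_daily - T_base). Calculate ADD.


Computing ADD day by day:
Day 1: max(0, 12 - 6) = 6
Day 2: max(0, 12 - 6) = 6
Day 3: max(0, 8 - 6) = 2
Day 4: max(0, 14 - 6) = 8
Day 5: max(0, 17 - 6) = 11
Day 6: max(0, 20 - 6) = 14
Day 7: max(0, 18 - 6) = 12
Day 8: max(0, 18 - 6) = 12
Day 9: max(0, 11 - 6) = 5
Day 10: max(0, 11 - 6) = 5
Day 11: max(0, 10 - 6) = 4
Day 12: max(0, 15 - 6) = 9
Day 13: max(0, 18 - 6) = 12
Day 14: max(0, 7 - 6) = 1
Total ADD = 107

107


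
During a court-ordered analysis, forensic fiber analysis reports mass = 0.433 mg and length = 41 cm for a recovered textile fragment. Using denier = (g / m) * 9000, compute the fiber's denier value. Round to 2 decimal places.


Denier calculation:
Mass in grams = 0.433 mg / 1000 = 0.000433 g
Length in meters = 41 cm / 100 = 0.41 m
Linear density = mass / length = 0.000433 / 0.41 = 0.0010561 g/m
Denier = (g/m) * 9000 = 0.0010561 * 9000 = 9.50

9.50


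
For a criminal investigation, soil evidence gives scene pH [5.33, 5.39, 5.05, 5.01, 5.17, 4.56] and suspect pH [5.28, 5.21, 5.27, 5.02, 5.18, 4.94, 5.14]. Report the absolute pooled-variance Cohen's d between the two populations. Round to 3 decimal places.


Pooled-variance Cohen's d for soil pH comparison:
Scene mean = 30.51 / 6 = 5.085
Suspect mean = 36.04 / 7 = 5.148571
Scene sample variance s_s^2 = 0.08855
Suspect sample variance s_c^2 = 0.016148
Pooled variance = ((n_s-1)*s_s^2 + (n_c-1)*s_c^2) / (n_s + n_c - 2) = 0.049058
Pooled SD = sqrt(0.049058) = 0.22149
Mean difference = -0.063571
|d| = |-0.063571| / 0.22149 = 0.287

0.287


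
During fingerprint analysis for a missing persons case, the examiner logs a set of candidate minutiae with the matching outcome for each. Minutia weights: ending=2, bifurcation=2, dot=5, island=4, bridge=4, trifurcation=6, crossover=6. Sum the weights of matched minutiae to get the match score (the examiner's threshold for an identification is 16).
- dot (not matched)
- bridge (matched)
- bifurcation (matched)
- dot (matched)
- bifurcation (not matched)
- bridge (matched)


Weighted minutiae match score:
  dot: not matched, +0
  bridge: matched, +4 (running total 4)
  bifurcation: matched, +2 (running total 6)
  dot: matched, +5 (running total 11)
  bifurcation: not matched, +0
  bridge: matched, +4 (running total 15)
Total score = 15
Threshold = 16; verdict = inconclusive

15


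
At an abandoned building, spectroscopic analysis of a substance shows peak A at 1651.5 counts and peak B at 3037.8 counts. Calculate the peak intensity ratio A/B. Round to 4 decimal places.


Spectral peak ratio:
Peak A = 1651.5 counts
Peak B = 3037.8 counts
Ratio = 1651.5 / 3037.8 = 0.5437

0.5437


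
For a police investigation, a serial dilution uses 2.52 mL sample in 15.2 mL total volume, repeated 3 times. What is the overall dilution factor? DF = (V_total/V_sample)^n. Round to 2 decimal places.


Dilution factor calculation:
Single dilution = V_total / V_sample = 15.2 / 2.52 ≈ 6.031746
Number of dilutions = 3
Total DF = (15.2 / 2.52)^3 (full precision, rounded at the end) = 219.45

219.45


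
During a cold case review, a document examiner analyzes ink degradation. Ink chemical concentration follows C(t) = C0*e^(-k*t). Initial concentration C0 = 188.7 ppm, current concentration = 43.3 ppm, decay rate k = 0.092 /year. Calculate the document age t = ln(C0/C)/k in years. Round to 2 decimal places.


Document age estimation:
C0/C = 188.7 / 43.3 = 4.357968
ln(C0/C) = 1.472006
t = 1.472006 / 0.092 = 16.00 years

16.00


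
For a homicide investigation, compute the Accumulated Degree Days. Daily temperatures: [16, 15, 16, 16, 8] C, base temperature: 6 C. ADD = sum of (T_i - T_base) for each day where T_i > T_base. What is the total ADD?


Computing ADD day by day:
Day 1: max(0, 16 - 6) = 10
Day 2: max(0, 15 - 6) = 9
Day 3: max(0, 16 - 6) = 10
Day 4: max(0, 16 - 6) = 10
Day 5: max(0, 8 - 6) = 2
Total ADD = 41

41


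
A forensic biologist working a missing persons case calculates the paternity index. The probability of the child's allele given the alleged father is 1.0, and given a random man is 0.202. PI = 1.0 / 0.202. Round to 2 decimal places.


Paternity Index calculation:
PI = P(allele|father) / P(allele|random)
PI = 1.0 / 0.202
PI = 4.95

4.95


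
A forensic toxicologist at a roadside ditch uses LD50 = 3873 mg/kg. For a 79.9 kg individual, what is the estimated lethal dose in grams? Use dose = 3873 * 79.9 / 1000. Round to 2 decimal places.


Lethal dose calculation:
Lethal dose = LD50 * body_weight / 1000
= 3873 * 79.9 / 1000
= 309452.7 / 1000
= 309.45 g

309.45


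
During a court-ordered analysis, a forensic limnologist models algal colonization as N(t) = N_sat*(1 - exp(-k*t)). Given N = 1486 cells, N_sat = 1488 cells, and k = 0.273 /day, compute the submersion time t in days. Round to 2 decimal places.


PMSI from diatom colonization curve:
N / N_sat = 1486 / 1488 = 0.998656
1 - N/N_sat = 0.001344
ln(1 - N/N_sat) = -6.612105
t = -ln(1 - N/N_sat) / k = -(-6.612105) / 0.273 = 24.22 days

24.22


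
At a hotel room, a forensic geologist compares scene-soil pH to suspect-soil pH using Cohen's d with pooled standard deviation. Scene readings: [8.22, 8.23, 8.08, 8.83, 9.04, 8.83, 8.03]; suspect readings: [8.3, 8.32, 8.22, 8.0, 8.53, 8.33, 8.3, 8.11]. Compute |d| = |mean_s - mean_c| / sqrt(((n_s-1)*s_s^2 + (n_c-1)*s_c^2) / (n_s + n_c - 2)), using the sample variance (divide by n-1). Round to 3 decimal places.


Pooled-variance Cohen's d for soil pH comparison:
Scene mean = 59.26 / 7 = 8.465714
Suspect mean = 66.11 / 8 = 8.26375
Scene sample variance s_s^2 = 0.174962
Suspect sample variance s_c^2 = 0.02517
Pooled variance = ((n_s-1)*s_s^2 + (n_c-1)*s_c^2) / (n_s + n_c - 2) = 0.094305
Pooled SD = sqrt(0.094305) = 0.307091
Mean difference = 0.201964
|d| = |0.201964| / 0.307091 = 0.658

0.658


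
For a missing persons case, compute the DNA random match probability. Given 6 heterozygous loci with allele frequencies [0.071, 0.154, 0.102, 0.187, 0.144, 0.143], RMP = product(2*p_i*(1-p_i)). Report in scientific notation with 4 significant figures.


Computing RMP for 6 loci:
Locus 1: 2 * 0.071 * 0.929 = 0.131918
Locus 2: 2 * 0.154 * 0.846 = 0.260568
Locus 3: 2 * 0.102 * 0.898 = 0.183192
Locus 4: 2 * 0.187 * 0.813 = 0.304062
Locus 5: 2 * 0.144 * 0.856 = 0.246528
Locus 6: 2 * 0.143 * 0.857 = 0.245102
RMP = 1.157e-04

1.157e-04


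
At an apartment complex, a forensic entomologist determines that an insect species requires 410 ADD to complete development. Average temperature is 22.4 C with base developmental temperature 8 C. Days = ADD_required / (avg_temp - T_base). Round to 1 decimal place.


Insect development time:
Effective temperature = avg_temp - T_base = 22.4 - 8 = 14.4 C
Days = ADD / effective_temp = 410 / 14.4 = 28.5 days

28.5


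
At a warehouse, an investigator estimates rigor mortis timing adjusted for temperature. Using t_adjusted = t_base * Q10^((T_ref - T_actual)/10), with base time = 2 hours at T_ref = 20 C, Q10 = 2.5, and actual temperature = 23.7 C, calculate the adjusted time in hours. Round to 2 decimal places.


Rigor mortis time adjustment:
Exponent = (T_ref - T_actual) / 10 = (20 - 23.7) / 10 = -0.37
Q10 factor = 2.5^-0.37 = 0.71246
t_adjusted = 2 * 0.71246 = 1.42 hours

1.42


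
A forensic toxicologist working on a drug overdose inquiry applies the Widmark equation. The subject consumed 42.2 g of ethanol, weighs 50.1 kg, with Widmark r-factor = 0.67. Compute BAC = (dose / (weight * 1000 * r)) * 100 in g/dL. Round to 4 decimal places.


Applying the Widmark formula:
BAC = (dose_g / (body_wt * 1000 * r)) * 100
Denominator = 50.1 * 1000 * 0.67 = 33567
BAC = (42.2 / 33567) * 100
BAC = 0.1257 g/dL

0.1257


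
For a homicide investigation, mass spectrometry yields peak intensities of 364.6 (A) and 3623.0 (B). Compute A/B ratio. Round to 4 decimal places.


Spectral peak ratio:
Peak A = 364.6 counts
Peak B = 3623.0 counts
Ratio = 364.6 / 3623.0 = 0.1006

0.1006


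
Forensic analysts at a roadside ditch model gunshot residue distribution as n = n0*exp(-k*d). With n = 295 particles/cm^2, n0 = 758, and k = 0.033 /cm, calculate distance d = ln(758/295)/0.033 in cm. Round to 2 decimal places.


GSR distance calculation:
n0/n = 758 / 295 = 2.569492
ln(n0/n) = 0.943708
d = 0.943708 / 0.033 = 28.60 cm

28.60


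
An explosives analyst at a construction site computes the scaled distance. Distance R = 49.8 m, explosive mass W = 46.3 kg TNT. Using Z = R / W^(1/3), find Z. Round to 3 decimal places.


Scaled distance calculation:
W^(1/3) = 46.3^(1/3) = 3.59082
Z = R / W^(1/3) = 49.8 / 3.59082
Z = 13.869 m/kg^(1/3)

13.869


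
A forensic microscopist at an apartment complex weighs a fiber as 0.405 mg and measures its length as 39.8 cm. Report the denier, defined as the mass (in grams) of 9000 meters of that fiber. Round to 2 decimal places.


Denier calculation:
Mass in grams = 0.405 mg / 1000 = 0.000405 g
Length in meters = 39.8 cm / 100 = 0.398 m
Linear density = mass / length = 0.000405 / 0.398 = 0.00101759 g/m
Denier = (g/m) * 9000 = 0.00101759 * 9000 = 9.16

9.16


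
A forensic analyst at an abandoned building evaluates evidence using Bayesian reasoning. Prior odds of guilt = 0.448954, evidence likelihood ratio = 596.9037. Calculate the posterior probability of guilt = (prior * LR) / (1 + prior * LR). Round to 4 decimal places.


Bayesian evidence evaluation:
Posterior odds = prior_odds * LR = 0.448954 * 596.9037 = 267.9823
Posterior probability = posterior_odds / (1 + posterior_odds)
= 267.9823 / (1 + 267.9823)
= 267.9823 / 268.9823
= 0.9963

0.9963


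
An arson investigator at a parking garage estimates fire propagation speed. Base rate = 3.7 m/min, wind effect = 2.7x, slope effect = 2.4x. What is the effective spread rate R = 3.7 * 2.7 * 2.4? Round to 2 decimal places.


Fire spread rate calculation:
R = R0 * wind_factor * slope_factor
= 3.7 * 2.7 * 2.4
= 9.99 * 2.4
= 23.98 m/min

23.98


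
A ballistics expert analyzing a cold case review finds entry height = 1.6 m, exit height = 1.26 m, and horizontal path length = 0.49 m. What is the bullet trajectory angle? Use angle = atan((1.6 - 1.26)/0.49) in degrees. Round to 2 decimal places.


Bullet trajectory angle:
Height difference = 1.6 - 1.26 = 0.34 m
angle = atan(0.34 / 0.49)
angle = atan(0.693878)
angle = 34.76 degrees

34.76


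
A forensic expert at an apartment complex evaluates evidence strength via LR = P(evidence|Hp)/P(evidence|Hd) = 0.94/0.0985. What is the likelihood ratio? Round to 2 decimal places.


Likelihood ratio calculation:
LR = P(E|Hp) / P(E|Hd)
LR = 0.94 / 0.0985
LR = 9.54

9.54


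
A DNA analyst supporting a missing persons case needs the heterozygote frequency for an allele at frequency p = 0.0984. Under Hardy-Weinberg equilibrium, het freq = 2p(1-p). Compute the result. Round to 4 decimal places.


Hardy-Weinberg heterozygote frequency:
q = 1 - p = 1 - 0.0984 = 0.9016
2pq = 2 * 0.0984 * 0.9016 = 0.1774

0.1774


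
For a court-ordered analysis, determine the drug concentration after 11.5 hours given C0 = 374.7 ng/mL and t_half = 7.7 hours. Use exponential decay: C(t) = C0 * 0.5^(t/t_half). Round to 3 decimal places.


Drug concentration decay:
Number of half-lives = t / t_half = 11.5 / 7.7 = 1.493506
Decay factor = 0.5^1.493506 = 0.35514843
C(t) = 374.7 * 0.35514843 = 133.074 ng/mL

133.074
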